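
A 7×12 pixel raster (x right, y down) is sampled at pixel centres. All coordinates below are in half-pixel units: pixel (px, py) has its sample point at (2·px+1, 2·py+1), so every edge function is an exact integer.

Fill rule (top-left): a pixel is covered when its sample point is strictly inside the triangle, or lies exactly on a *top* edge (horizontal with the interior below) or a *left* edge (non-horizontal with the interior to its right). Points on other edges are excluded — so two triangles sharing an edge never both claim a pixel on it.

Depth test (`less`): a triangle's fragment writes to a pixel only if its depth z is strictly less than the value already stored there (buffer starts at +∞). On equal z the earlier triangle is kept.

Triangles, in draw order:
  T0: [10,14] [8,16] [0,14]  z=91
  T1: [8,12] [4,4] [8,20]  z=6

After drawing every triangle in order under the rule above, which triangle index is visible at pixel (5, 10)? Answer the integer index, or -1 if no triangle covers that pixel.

T0:
  2·area = 20
  edge (10, 14)→(8, 16): d=(-2,2) right/bottom  bias=-1
  edge (8, 16)→(0, 14): d=(-8,-2) top-left  bias=+0
  edge (0, 14)→(10, 14): d=(10,0) top-left  bias=+0
    (6,5)@(13, 11): e=[0,50,-30] → ·  [on edge]
    (5,6)@(11, 13): e=[0,30,-10] → ·  [on edge]
    (2,7)@(5, 15): e=[8,2,10] → #
    (3,7)@(7, 15): e=[4,6,10] → #
    (4,7)@(9, 15): e=[0,10,10] → ·  [on edge]
    (2,8)@(5, 17): e=[4,-14,30] → ·
    (3,8)@(7, 17): e=[0,-10,30] → ·  [on edge]
    (2,9)@(5, 19): e=[0,-30,50] → ·  [on edge]
    (1,10)@(3, 21): e=[0,-50,70] → ·  [on edge]
    (0,11)@(1, 23): e=[0,-70,90] → ·  [on edge]
  covered (2 px):
    · · · · · · ·
    · · · · · · ·
    · · · · · · ·
    · · · · · · ·
    · · · · · · ·
    · · · · · · ·
    · · · · · · ·
    · · # # · · ·
    · · · · · · ·
    · · · · · · ·
    · · · · · · ·
    · · · · · · ·
T1:
  2·area = 32  (B↔C swapped to make it positive)
  edge (8, 12)→(8, 20): d=(0,8) right/bottom  bias=-1
  edge (8, 20)→(4, 4): d=(-4,-16) top-left  bias=+0
  edge (4, 4)→(8, 12): d=(4,8) right/bottom  bias=-1
    (2,3)@(5, 7): e=[24,4,4] → #
    (3,3)@(7, 7): e=[8,36,-12] → ·
    (2,4)@(5, 9): e=[24,-4,12] → ·
    (3,5)@(7, 11): e=[8,20,4] → #
    (4,5)@(9, 11): e=[-8,52,-12] → ·
    (3,6)@(7, 13): e=[8,12,12] → #
    (4,6)@(9, 13): e=[-8,44,-4] → ·
    (3,7)@(7, 15): e=[8,4,20] → #
    (4,7)@(9, 15): e=[-8,36,4] → ·
    (3,8)@(7, 17): e=[8,-4,28] → ·
  covered (4 px):
    · · · · · · ·
    · · · · · · ·
    · · · · · · ·
    · · # · · · ·
    · · · · · · ·
    · · · # · · ·
    · · · # · · ·
    · · · # · · ·
    · · · · · · ·
    · · · · · · ·
    · · · · · · ·
    · · · · · · ·

Z-buffer (winner per pixel, '.' = empty):
  . . . . . . .
  . . . . . . .
  . . . . . . .
  . . 1 . . . .
  . . . . . . .
  . . . 1 . . .
  . . . 1 . . .
  . . 0 1 . . .
  . . . . . . .
  . . . . . . .
  . . . . . . .
  . . . . . . .

Answer: -1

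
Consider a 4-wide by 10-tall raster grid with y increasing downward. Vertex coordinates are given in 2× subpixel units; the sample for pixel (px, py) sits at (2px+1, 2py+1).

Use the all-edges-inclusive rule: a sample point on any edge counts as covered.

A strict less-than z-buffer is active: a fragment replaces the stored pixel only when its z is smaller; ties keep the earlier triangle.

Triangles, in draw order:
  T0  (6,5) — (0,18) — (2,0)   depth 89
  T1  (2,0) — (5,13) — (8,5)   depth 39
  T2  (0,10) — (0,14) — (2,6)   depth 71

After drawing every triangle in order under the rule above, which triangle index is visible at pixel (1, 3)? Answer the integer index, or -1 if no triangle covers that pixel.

T0:
  2·area = 82
  edge (6, 5)→(0, 18): d=(-6,13) inclusive
  edge (0, 18)→(2, 0): d=(2,-18) inclusive
  edge (2, 0)→(6, 5): d=(4,5) inclusive
    (1,1)@(3, 3): e=[51,24,7] → X
    (2,1)@(5, 3): e=[25,60,-3] → .
    (1,2)@(3, 5): e=[39,28,15] → X
    (2,2)@(5, 5): e=[13,64,5] → X
    (3,2)@(7, 5): e=[-13,100,-5] → .
    (1,3)@(3, 7): e=[27,32,23] → X
    (3,3)@(7, 7): e=[-25,104,3] → .
    (0,4)@(1, 9): e=[41,0,41] → X  [on edge]
    (2,4)@(5, 9): e=[-11,72,21] → .
    (0,5)@(1, 11): e=[29,4,49] → X
    (2,5)@(5, 11): e=[-23,76,29] → .
    (0,6)@(1, 13): e=[17,8,57] → X
  covered (11 px):
    . . . .
    . X . .
    . X X .
    . X X .
    X X . .
    X X . .
    X . . .
    X . . .
    . . . .
    . . . .
T1:
  2·area = 63  (B↔C swapped to make it positive)
  edge (2, 0)→(8, 5): d=(6,5) inclusive
  edge (8, 5)→(5, 13): d=(-3,8) inclusive
  edge (5, 13)→(2, 0): d=(-3,-13) inclusive
    (1,0)@(3, 1): e=[1,52,10] → X
    (2,0)@(5, 1): e=[-9,36,36] → .
    (1,1)@(3, 3): e=[13,46,4] → X
    (2,1)@(5, 3): e=[3,30,30] → X
    (3,1)@(7, 3): e=[-7,14,56] → .
    (1,2)@(3, 5): e=[25,40,-2] → .
    (2,2)@(5, 5): e=[15,24,24] → X
    (3,2)@(7, 5): e=[5,8,50] → X
    (2,3)@(5, 7): e=[27,18,18] → X
    (2,4)@(5, 9): e=[39,12,12] → X
    (3,4)@(7, 9): e=[29,-4,38] → .
    (2,5)@(5, 11): e=[51,6,6] → X
    (2,6)@(5, 13): e=[63,0,0] → X  [on edge]
  covered (10 px):
    . X . .
    . X X .
    . . X X
    . . X X
    . . X .
    . . X .
    . . X .
    . . . .
    . . . .
    . . . .
T2:
  2·area = 8  (B↔C swapped to make it positive)
  edge (0, 10)→(2, 6): d=(2,-4) inclusive
  edge (2, 6)→(0, 14): d=(-2,8) inclusive
  edge (0, 14)→(0, 10): d=(0,-4) inclusive
    (0,4)@(1, 9): e=[2,2,4] → X
    (1,4)@(3, 9): e=[10,-14,12] → .
    (0,5)@(1, 11): e=[6,-2,4] → .
  covered (1 px):
    . . . .
    . . . .
    . . . .
    . . . .
    X . . .
    . . . .
    . . . .
    . . . .
    . . . .
    . . . .

Z-buffer (winner per pixel, '.' = empty):
  . 1 . .
  . 1 1 .
  . 0 1 1
  . 0 1 1
  2 0 1 .
  0 0 1 .
  0 . 1 .
  0 . . .
  . . . .
  . . . .

Answer: 0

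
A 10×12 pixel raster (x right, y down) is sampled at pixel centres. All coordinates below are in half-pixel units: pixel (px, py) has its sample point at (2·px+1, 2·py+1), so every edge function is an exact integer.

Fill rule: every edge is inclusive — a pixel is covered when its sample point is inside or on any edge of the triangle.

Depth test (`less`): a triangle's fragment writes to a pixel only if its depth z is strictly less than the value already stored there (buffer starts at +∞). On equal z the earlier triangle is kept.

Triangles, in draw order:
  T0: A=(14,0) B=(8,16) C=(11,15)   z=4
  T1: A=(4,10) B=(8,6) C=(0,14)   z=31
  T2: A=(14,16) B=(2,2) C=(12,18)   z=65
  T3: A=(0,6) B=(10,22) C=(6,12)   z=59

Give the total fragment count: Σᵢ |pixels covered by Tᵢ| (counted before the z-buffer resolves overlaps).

T0:
  2·area = 42  (B↔C swapped to make it positive)
  edge (14, 0)→(11, 15): d=(-3,15) inclusive
  edge (11, 15)→(8, 16): d=(-3,1) inclusive
  edge (8, 16)→(14, 0): d=(6,-16) inclusive
    (6,1)@(13, 3): e=[6,34,2] → █
    (7,1)@(15, 3): e=[-24,32,34] → ·
    (6,2)@(13, 5): e=[0,28,14] → █  [on edge]
    (7,2)@(15, 5): e=[-30,26,46] → ·
    (6,3)@(13, 7): e=[-6,22,26] → ·
    (5,4)@(11, 9): e=[18,18,6] → █
    (6,4)@(13, 9): e=[-12,16,38] → ·
    (5,5)@(11, 11): e=[12,12,18] → █
    (6,5)@(13, 11): e=[-18,10,50] → ·
    (5,6)@(11, 13): e=[6,6,30] → █
    (6,6)@(13, 13): e=[-24,4,62] → ·
    (8,6)@(17, 13): e=[-84,0,126] → ·  [on edge]
    (5,7)@(11, 15): e=[0,0,42] → █  [on edge]
    (2,8)@(5, 17): e=[84,0,-42] → ·  [on edge]
  covered (7 px):
    · · · · · · · · · ·
    · · · · · · █ · · ·
    · · · · · · █ · · ·
    · · · · · · · · · ·
    · · · · · █ · · · ·
    · · · · · █ · · · ·
    · · · · · █ · · · ·
    · · · · █ █ · · · ·
    · · · · · · · · · ·
    · · · · · · · · · ·
    · · · · · · · · · ·
    · · · · · · · · · ·
T1:
  degenerate (2·area = 0) — covers nothing
T2:
  2·area = 52  (B↔C swapped to make it positive)
  edge (14, 16)→(12, 18): d=(-2,2) inclusive
  edge (12, 18)→(2, 2): d=(-10,-16) inclusive
  edge (2, 2)→(14, 16): d=(12,14) inclusive
    (3,4)@(7, 9): e=[28,10,14] → █
    (4,4)@(9, 9): e=[24,42,-14] → ·
    (3,5)@(7, 11): e=[24,-10,38] → ·
    (4,5)@(9, 11): e=[20,22,10] → █
    (5,5)@(11, 11): e=[16,54,-18] → ·
    (9,5)@(19, 11): e=[0,182,-130] → ·  [on edge]
    (4,6)@(9, 13): e=[16,2,34] → █
    (5,6)@(11, 13): e=[12,34,6] → █
    (6,6)@(13, 13): e=[8,66,-22] → ·
    (8,6)@(17, 13): e=[0,130,-78] → ·  [on edge]
    (4,7)@(9, 15): e=[12,-18,58] → ·
    (5,7)@(11, 15): e=[8,14,30] → █
    (7,7)@(15, 15): e=[0,78,-26] → ·  [on edge]
    (6,8)@(13, 17): e=[0,26,26] → █  [on edge]
    (5,9)@(11, 19): e=[0,-26,78] → ·  [on edge]
    (4,10)@(9, 21): e=[0,-78,130] → ·  [on edge]
    (3,11)@(7, 23): e=[0,-130,182] → ·  [on edge]
  covered (7 px):
    · · · · · · · · · ·
    · · · · · · · · · ·
    · · · · · · · · · ·
    · · · · · · · · · ·
    · · · █ · · · · · ·
    · · · · █ · · · · ·
    · · · · █ █ · · · ·
    · · · · · █ █ · · ·
    · · · · · · █ · · ·
    · · · · · · · · · ·
    · · · · · · · · · ·
    · · · · · · · · · ·
T3:
  2·area = 36  (B↔C swapped to make it positive)
  edge (0, 6)→(6, 12): d=(6,6) inclusive
  edge (6, 12)→(10, 22): d=(4,10) inclusive
  edge (10, 22)→(0, 6): d=(-10,-16) inclusive
    (0,3)@(1, 7): e=[0,30,6] → █  [on edge]
    (1,3)@(3, 7): e=[-12,10,38] → ·
    (0,4)@(1, 9): e=[12,38,-14] → ·
    (1,4)@(3, 9): e=[0,18,18] → █  [on edge]
    (2,4)@(5, 9): e=[-12,-2,50] → ·
    (1,5)@(3, 11): e=[12,26,-2] → ·
    (2,5)@(5, 11): e=[0,6,30] → █  [on edge]
    (3,5)@(7, 11): e=[-12,-14,62] → ·
    (2,6)@(5, 13): e=[12,14,10] → █
    (3,6)@(7, 13): e=[0,-6,42] → ·  [on edge]
    (2,7)@(5, 15): e=[24,22,-10] → ·
    (3,7)@(7, 15): e=[12,2,22] → █
    (4,7)@(9, 15): e=[0,-18,54] → ·  [on edge]
    (5,8)@(11, 17): e=[0,-30,66] → ·  [on edge]
    (6,9)@(13, 19): e=[0,-42,78] → ·  [on edge]
    (7,10)@(15, 21): e=[0,-54,90] → ·  [on edge]
    (8,11)@(17, 23): e=[0,-66,102] → ·  [on edge]
  covered (6 px):
    · · · · · · · · · ·
    · · · · · · · · · ·
    · · · · · · · · · ·
    █ · · · · · · · · ·
    · █ · · · · · · · ·
    · · █ · · · · · · ·
    · · █ · · · · · · ·
    · · · █ · · · · · ·
    · · · █ · · · · · ·
    · · · · · · · · · ·
    · · · · · · · · · ·
    · · · · · · · · · ·

Result: 20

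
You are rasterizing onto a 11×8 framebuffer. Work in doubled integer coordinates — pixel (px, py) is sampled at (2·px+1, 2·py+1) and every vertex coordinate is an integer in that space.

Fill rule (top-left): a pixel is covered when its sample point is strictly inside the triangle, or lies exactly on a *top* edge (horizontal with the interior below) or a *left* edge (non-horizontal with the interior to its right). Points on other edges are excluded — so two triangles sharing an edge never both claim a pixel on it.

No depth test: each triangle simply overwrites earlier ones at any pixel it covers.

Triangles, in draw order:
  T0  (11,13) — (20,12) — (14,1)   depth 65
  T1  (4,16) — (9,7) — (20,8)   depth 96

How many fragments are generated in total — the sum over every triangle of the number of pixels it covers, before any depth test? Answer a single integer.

T0:
  2·area = 105  (B↔C swapped to make it positive)
  edge (11, 13)→(14, 1): d=(3,-12) top-left  bias=+0
  edge (14, 1)→(20, 12): d=(6,11) right/bottom  bias=-1
  edge (20, 12)→(11, 13): d=(-9,1) right/bottom  bias=-1
    (7,1)@(15, 3): e=[18,1,86] → █
    (8,1)@(17, 3): e=[42,-21,84] → ·
    (6,2)@(13, 5): e=[0,35,70] → █  [on edge]
    (8,2)@(17, 5): e=[48,-9,66] → ·
    (6,3)@(13, 7): e=[6,47,52] → █
    (8,3)@(17, 7): e=[54,3,48] → █
    (9,3)@(19, 7): e=[78,-19,46] → ·
    (6,4)@(13, 9): e=[12,59,34] → █
    (9,4)@(19, 9): e=[84,-7,28] → ·
    (6,5)@(13, 11): e=[18,71,16] → █
    (9,5)@(19, 11): e=[90,5,10] → █
    (10,5)@(21, 11): e=[114,-17,8] → ·
    (5,6)@(11, 13): e=[0,105,0] → ·  [on edge]
  covered (13 px):
    · · · · · · · · · · ·
    · · · · · · · █ · · ·
    · · · · · · █ █ · · ·
    · · · · · · █ █ █ · ·
    · · · · · · █ █ █ · ·
    · · · · · · █ █ █ █ ·
    · · · · · · · · · · ·
    · · · · · · · · · · ·
T1:
  2·area = 104
  edge (4, 16)→(9, 7): d=(5,-9) top-left  bias=+0
  edge (9, 7)→(20, 8): d=(11,1) right/bottom  bias=-1
  edge (20, 8)→(4, 16): d=(-16,8) right/bottom  bias=-1
    (4,3)@(9, 7): e=[0,0,104] → ·  [on edge]
    (4,4)@(9, 9): e=[10,22,72] → █
    (5,4)@(11, 9): e=[28,20,56] → █
    (6,4)@(13, 9): e=[46,18,40] → █
    (7,4)@(15, 9): e=[64,16,24] → █
    (8,4)@(17, 9): e=[82,14,8] → █
    (9,4)@(19, 9): e=[100,12,-8] → ·
    (3,5)@(7, 11): e=[2,46,56] → █
    (7,5)@(15, 11): e=[74,38,-8] → ·
    (8,5)@(17, 11): e=[92,36,-24] → ·
    (3,6)@(7, 13): e=[12,68,24] → █
    (5,6)@(11, 13): e=[48,64,-8] → ·
  covered (12 px):
    · · · · · · · · · · ·
    · · · · · · · · · · ·
    · · · · · · · · · · ·
    · · · · · · · · · · ·
    · · · · █ █ █ █ █ · ·
    · · · █ █ █ █ · · · ·
    · · · █ █ · · · · · ·
    · · █ · · · · · · · ·

Answer: 25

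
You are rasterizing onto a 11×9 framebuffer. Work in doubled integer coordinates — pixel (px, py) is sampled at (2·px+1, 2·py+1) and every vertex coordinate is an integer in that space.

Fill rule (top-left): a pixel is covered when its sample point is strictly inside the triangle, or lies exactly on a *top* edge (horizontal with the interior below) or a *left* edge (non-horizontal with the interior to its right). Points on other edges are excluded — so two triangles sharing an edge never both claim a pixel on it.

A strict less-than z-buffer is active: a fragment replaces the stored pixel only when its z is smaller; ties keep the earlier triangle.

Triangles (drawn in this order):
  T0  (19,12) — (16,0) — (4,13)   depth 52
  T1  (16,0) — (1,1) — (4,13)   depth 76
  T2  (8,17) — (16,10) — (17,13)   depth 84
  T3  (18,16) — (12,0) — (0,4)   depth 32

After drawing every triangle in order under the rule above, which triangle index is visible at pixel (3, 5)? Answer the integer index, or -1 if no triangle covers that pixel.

T0:
  2·area = 183  (B↔C swapped to make it positive)
  edge (19, 12)→(4, 13): d=(-15,1) right/bottom  bias=-1
  edge (4, 13)→(16, 0): d=(12,-13) top-left  bias=+0
  edge (16, 0)→(19, 12): d=(3,12) right/bottom  bias=-1
    (7,1)@(15, 3): e=[139,23,21] → █
    (8,1)@(17, 3): e=[137,49,-3] → ·
    (6,2)@(13, 5): e=[111,21,51] → █
    (8,2)@(17, 5): e=[107,73,3] → █
    (9,2)@(19, 5): e=[105,99,-21] → ·
    (5,3)@(11, 7): e=[83,19,81] → █
    (9,3)@(19, 7): e=[75,123,-15] → ·
    (4,4)@(9, 9): e=[55,17,111] → █
    (9,4)@(19, 9): e=[45,147,-9] → ·
    (3,5)@(7, 11): e=[27,15,141] → █
    (9,5)@(19, 11): e=[15,171,-3] → ·
    (3,6)@(7, 13): e=[-3,39,147] → ·
  covered (19 px):
    · · · · · · · · · · ·
    · · · · · · · █ · · ·
    · · · · · · █ █ █ · ·
    · · · · · █ █ █ █ · ·
    · · · · █ █ █ █ █ · ·
    · · · █ █ █ █ █ █ · ·
    · · · · · · · · · · ·
    · · · · · · · · · · ·
    · · · · · · · · · · ·
T1:
  2·area = 183  (B↔C swapped to make it positive)
  edge (16, 0)→(4, 13): d=(-12,13) right/bottom  bias=-1
  edge (4, 13)→(1, 1): d=(-3,-12) top-left  bias=+0
  edge (1, 1)→(16, 0): d=(15,-1) top-left  bias=+0
    (0,0)@(1, 1): e=[183,0,0] → █  [on edge]
    (1,0)@(3, 1): e=[157,24,2] → █
    (2,0)@(5, 1): e=[131,48,4] → █
    (3,0)@(7, 1): e=[105,72,6] → █
    (4,0)@(9, 1): e=[79,96,8] → █
    (5,0)@(11, 1): e=[53,120,10] → █
    (6,0)@(13, 1): e=[27,144,12] → █
    (7,0)@(15, 1): e=[1,168,14] → █
    (8,0)@(17, 1): e=[-25,192,16] → ·
    (0,1)@(1, 3): e=[159,-6,30] → ·
    (1,1)@(3, 3): e=[133,18,32] → █
    (7,1)@(15, 3): e=[-23,162,44] → ·
    (1,4)@(3, 9): e=[61,0,122] → █  [on edge]
    (2,8)@(5, 17): e=[-61,0,244] → ·  [on edge]
  covered (27 px):
    █ █ █ █ █ █ █ █ · · ·
    · █ █ █ █ █ █ · · · ·
    · █ █ █ █ █ · · · · ·
    · █ █ █ █ · · · · · ·
    · █ █ █ · · · · · · ·
    · · █ · · · · · · · ·
    · · · · · · · · · · ·
    · · · · · · · · · · ·
    · · · · · · · · · · ·
T2:
  2·area = 31
  edge (8, 17)→(16, 10): d=(8,-7) top-left  bias=+0
  edge (16, 10)→(17, 13): d=(1,3) right/bottom  bias=-1
  edge (17, 13)→(8, 17): d=(-9,4) right/bottom  bias=-1
    (6,0)@(13, 1): e=[-93,0,124] → ·  [on edge]
    (7,3)@(15, 7): e=[-31,0,62] → ·  [on edge]
    (7,5)@(15, 11): e=[1,4,26] → █
    (8,5)@(17, 11): e=[15,-2,18] → ·
    (6,6)@(13, 13): e=[3,12,16] → █
    (8,6)@(17, 13): e=[31,0,0] → ·  [on edge]
    (5,7)@(11, 15): e=[5,20,6] → █
    (6,7)@(13, 15): e=[19,14,-2] → ·
    (7,7)@(15, 15): e=[33,8,-10] → ·
    (5,8)@(11, 17): e=[21,22,-12] → ·
  covered (4 px):
    · · · · · · · · · · ·
    · · · · · · · · · · ·
    · · · · · · · · · · ·
    · · · · · · · · · · ·
    · · · · · · · · · · ·
    · · · · · · · █ · · ·
    · · · · · · █ █ · · ·
    · · · · · █ · · · · ·
    · · · · · · · · · · ·
T3:
  2·area = 216  (B↔C swapped to make it positive)
  edge (18, 16)→(0, 4): d=(-18,-12) top-left  bias=+0
  edge (0, 4)→(12, 0): d=(12,-4) top-left  bias=+0
  edge (12, 0)→(18, 16): d=(6,16) right/bottom  bias=-1
    (4,0)@(9, 1): e=[162,0,54] → █  [on edge]
    (5,0)@(11, 1): e=[186,8,22] → █
    (6,0)@(13, 1): e=[210,16,-10] → ·
    (1,1)@(3, 3): e=[54,0,162] → █  [on edge]
    (2,1)@(5, 3): e=[78,8,130] → █
    (3,1)@(7, 3): e=[102,16,98] → █
    (6,1)@(13, 3): e=[174,40,2] → █
    (7,1)@(15, 3): e=[198,48,-30] → ·
    (1,2)@(3, 5): e=[18,24,174] → █
    (7,2)@(15, 5): e=[162,72,-18] → ·
    (1,3)@(3, 7): e=[-18,48,186] → ·
    (2,3)@(5, 7): e=[6,56,154] → █
  covered (28 px):
    · · · · █ █ · · · · ·
    · █ █ █ █ █ █ · · · ·
    · █ █ █ █ █ █ · · · ·
    · · █ █ █ █ █ · · · ·
    · · · · █ █ █ █ · · ·
    · · · · · █ █ █ · · ·
    · · · · · · · █ · · ·
    · · · · · · · · █ · ·
    · · · · · · · · · · ·

Z-buffer (winner per pixel, '.' = empty):
  1 1 1 1 3 3 1 1 . . .
  . 3 3 3 3 3 3 0 . . .
  . 3 3 3 3 3 3 0 0 . .
  . 1 3 3 3 3 3 0 0 . .
  . 1 1 1 3 3 3 3 0 . .
  . . 1 0 0 3 3 3 0 . .
  . . . . . . 2 3 . . .
  . . . . . 2 . . 3 . .
  . . . . . . . . . . .

Result: 0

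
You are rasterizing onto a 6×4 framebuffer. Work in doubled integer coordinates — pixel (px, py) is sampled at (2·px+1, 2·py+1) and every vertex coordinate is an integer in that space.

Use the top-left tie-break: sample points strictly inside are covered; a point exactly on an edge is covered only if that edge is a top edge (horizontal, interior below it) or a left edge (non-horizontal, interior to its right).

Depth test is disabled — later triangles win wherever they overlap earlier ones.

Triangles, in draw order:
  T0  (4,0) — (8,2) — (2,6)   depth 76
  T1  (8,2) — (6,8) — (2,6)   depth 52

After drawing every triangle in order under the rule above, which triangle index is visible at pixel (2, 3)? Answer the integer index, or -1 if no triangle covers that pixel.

T0:
  2·area = 28
  edge (4, 0)→(8, 2): d=(4,2) right/bottom  bias=-1
  edge (8, 2)→(2, 6): d=(-6,4) right/bottom  bias=-1
  edge (2, 6)→(4, 0): d=(2,-6) top-left  bias=+0
    (2,0)@(5, 1): e=[2,18,8] → █
    (3,0)@(7, 1): e=[-2,10,20] → ·
    (1,1)@(3, 3): e=[14,14,0] → █  [on edge]
    (3,1)@(7, 3): e=[6,-2,24] → ·
    (1,2)@(3, 5): e=[22,2,4] → █
    (2,2)@(5, 5): e=[18,-6,16] → ·
    (1,3)@(3, 7): e=[30,-10,8] → ·
  covered (4 px):
    · · █ · · ·
    · █ █ · · ·
    · █ · · · ·
    · · · · · ·
T1:
  2·area = 28
  edge (8, 2)→(6, 8): d=(-2,6) right/bottom  bias=-1
  edge (6, 8)→(2, 6): d=(-4,-2) top-left  bias=+0
  edge (2, 6)→(8, 2): d=(6,-4) top-left  bias=+0
    (3,1)@(7, 3): e=[4,22,2] → █
    (4,1)@(9, 3): e=[-8,26,10] → ·
    (2,2)@(5, 5): e=[12,10,6] → █
    (3,2)@(7, 5): e=[0,14,14] → ·  [on edge]
    (2,3)@(5, 7): e=[8,2,18] → █
    (3,3)@(7, 7): e=[-4,6,26] → ·
  covered (3 px):
    · · · · · ·
    · · · █ · ·
    · · █ · · ·
    · · █ · · ·

Z-buffer (winner per pixel, '.' = empty):
  . . 0 . . .
  . 0 0 1 . .
  . 0 1 . . .
  . . 1 . . .

Result: 1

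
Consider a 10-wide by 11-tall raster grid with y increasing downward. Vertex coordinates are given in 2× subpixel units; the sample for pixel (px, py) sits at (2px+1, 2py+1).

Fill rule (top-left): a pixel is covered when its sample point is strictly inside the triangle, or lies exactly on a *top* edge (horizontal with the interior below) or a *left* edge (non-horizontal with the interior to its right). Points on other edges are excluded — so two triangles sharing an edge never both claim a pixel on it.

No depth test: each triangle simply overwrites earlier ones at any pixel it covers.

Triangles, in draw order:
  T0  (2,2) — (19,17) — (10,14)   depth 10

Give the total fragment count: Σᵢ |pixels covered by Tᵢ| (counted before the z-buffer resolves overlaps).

T0:
  2·area = 84
  edge (2, 2)→(19, 17): d=(17,15) right/bottom  bias=-1
  edge (19, 17)→(10, 14): d=(-9,-3) top-left  bias=+0
  edge (10, 14)→(2, 2): d=(-8,-12) top-left  bias=+0
    (1,1)@(3, 3): e=[2,78,4] → #
    (2,1)@(5, 3): e=[-28,84,28] → ·
    (1,2)@(3, 5): e=[36,60,-12] → ·
    (2,2)@(5, 5): e=[6,66,12] → #
    (3,2)@(7, 5): e=[-24,72,36] → ·
    (2,3)@(5, 7): e=[40,48,-4] → ·
    (3,3)@(7, 7): e=[10,54,20] → #
    (4,3)@(9, 7): e=[-20,60,44] → ·
    (3,4)@(7, 9): e=[44,36,4] → #
    (4,4)@(9, 9): e=[14,42,28] → #
    (5,4)@(11, 9): e=[-16,48,52] → ·
    (0,5)@(1, 11): e=[168,0,-84] → ·  [on edge]
    (3,6)@(7, 13): e=[112,0,-28] → ·  [on edge]
    (6,7)@(13, 15): e=[56,0,28] → #  [on edge]
    (9,8)@(19, 17): e=[0,0,84] → ·  [on edge]
  covered (11 px):
    · · · · · · · · · ·
    · # · · · · · · · ·
    · · # · · · · · · ·
    · · · # · · · · · ·
    · · · # # · · · · ·
    · · · · # # · · · ·
    · · · · · # # · · ·
    · · · · · · # # · ·
    · · · · · · · · · ·
    · · · · · · · · · ·
    · · · · · · · · · ·

Final: 11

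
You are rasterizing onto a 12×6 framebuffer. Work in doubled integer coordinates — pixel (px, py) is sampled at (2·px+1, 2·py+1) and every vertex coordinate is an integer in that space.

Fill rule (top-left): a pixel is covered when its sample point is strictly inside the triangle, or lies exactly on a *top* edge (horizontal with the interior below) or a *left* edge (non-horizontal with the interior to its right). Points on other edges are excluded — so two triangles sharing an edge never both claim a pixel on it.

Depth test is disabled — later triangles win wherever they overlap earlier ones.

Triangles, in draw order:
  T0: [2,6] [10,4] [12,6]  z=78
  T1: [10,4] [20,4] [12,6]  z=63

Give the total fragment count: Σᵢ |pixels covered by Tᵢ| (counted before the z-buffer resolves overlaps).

T0:
  2·area = 20
  edge (2, 6)→(10, 4): d=(8,-2) top-left  bias=+0
  edge (10, 4)→(12, 6): d=(2,2) right/bottom  bias=-1
  edge (12, 6)→(2, 6): d=(-10,0) right/bottom  bias=-1
    (3,0)@(7, 1): e=[-30,0,50] → .  [on edge]
    (4,1)@(9, 3): e=[-10,0,30] → .  [on edge]
    (3,2)@(7, 5): e=[2,8,10] → X
    (4,2)@(9, 5): e=[6,4,10] → X
    (5,2)@(11, 5): e=[10,0,10] → .  [on edge]
    (3,3)@(7, 7): e=[18,12,-10] → .
    (4,3)@(9, 7): e=[22,8,-10] → .
    (6,3)@(13, 7): e=[30,0,-10] → .  [on edge]
    (7,4)@(15, 9): e=[50,0,-30] → .  [on edge]
    (8,5)@(17, 11): e=[70,0,-50] → .  [on edge]
  covered (2 px):
    . . . . . . . . . . . .
    . . . . . . . . . . . .
    . . . X X . . . . . . .
    . . . . . . . . . . . .
    . . . . . . . . . . . .
    . . . . . . . . . . . .
T1:
  2·area = 20
  edge (10, 4)→(20, 4): d=(10,0) top-left  bias=+0
  edge (20, 4)→(12, 6): d=(-8,2) right/bottom  bias=-1
  edge (12, 6)→(10, 4): d=(-2,-2) top-left  bias=+0
    (3,0)@(7, 1): e=[-30,50,0] → .  [on edge]
    (4,1)@(9, 3): e=[-10,30,0] → .  [on edge]
    (5,2)@(11, 5): e=[10,10,0] → X  [on edge]
    (6,2)@(13, 5): e=[10,6,4] → X
    (7,2)@(15, 5): e=[10,2,8] → X
    (8,2)@(17, 5): e=[10,-2,12] → .
    (5,3)@(11, 7): e=[30,-6,-4] → .
    (6,3)@(13, 7): e=[30,-10,0] → .  [on edge]
    (7,3)@(15, 7): e=[30,-14,4] → .
    (7,4)@(15, 9): e=[50,-30,0] → .  [on edge]
    (8,5)@(17, 11): e=[70,-50,0] → .  [on edge]
  covered (3 px):
    . . . . . . . . . . . .
    . . . . . . . . . . . .
    . . . . . X X X . . . .
    . . . . . . . . . . . .
    . . . . . . . . . . . .
    . . . . . . . . . . . .

Result: 5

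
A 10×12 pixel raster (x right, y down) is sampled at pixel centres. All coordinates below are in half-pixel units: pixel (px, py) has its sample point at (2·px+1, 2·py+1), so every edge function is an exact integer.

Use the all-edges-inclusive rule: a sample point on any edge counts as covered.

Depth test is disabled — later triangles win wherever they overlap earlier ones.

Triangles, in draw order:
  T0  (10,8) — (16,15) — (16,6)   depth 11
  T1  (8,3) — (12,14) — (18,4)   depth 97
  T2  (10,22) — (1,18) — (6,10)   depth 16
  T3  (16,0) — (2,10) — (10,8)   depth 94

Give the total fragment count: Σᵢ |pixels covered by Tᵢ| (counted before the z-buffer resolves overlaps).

T0:
  2·area = 54  (B↔C swapped to make it positive)
  edge (10, 8)→(16, 6): d=(6,-2) inclusive
  edge (16, 6)→(16, 15): d=(0,9) inclusive
  edge (16, 15)→(10, 8): d=(-6,-7) inclusive
    (9,2)@(19, 5): e=[0,-27,81] → .  [on edge]
    (6,3)@(13, 7): e=[0,27,27] → X  [on edge]
    (7,3)@(15, 7): e=[4,9,41] → X
    (8,3)@(17, 7): e=[8,-9,55] → .
    (3,4)@(7, 9): e=[0,81,-27] → .  [on edge]
    (5,4)@(11, 9): e=[8,45,1] → X
    (8,4)@(17, 9): e=[20,-9,43] → .
    (0,5)@(1, 11): e=[0,135,-81] → .  [on edge]
    (5,5)@(11, 11): e=[20,45,-11] → .
    (6,5)@(13, 11): e=[24,27,3] → X
    (8,5)@(17, 11): e=[32,-9,31] → .
    (6,6)@(13, 13): e=[36,27,-9] → .
  covered (8 px):
    . . . . . . . . . .
    . . . . . . . . . .
    . . . . . . . . . .
    . . . . . . X X . .
    . . . . . X X X . .
    . . . . . . X X . .
    . . . . . . . X . .
    . . . . . . . . . .
    . . . . . . . . . .
    . . . . . . . . . .
    . . . . . . . . . .
    . . . . . . . . . .
T1:
  2·area = 106  (B↔C swapped to make it positive)
  edge (8, 3)→(18, 4): d=(10,1) inclusive
  edge (18, 4)→(12, 14): d=(-6,10) inclusive
  edge (12, 14)→(8, 3): d=(-4,-11) inclusive
    (4,2)@(9, 5): e=[19,84,3] → X
    (5,2)@(11, 5): e=[17,64,25] → X
    (6,2)@(13, 5): e=[15,44,47] → X
    (7,2)@(15, 5): e=[13,24,69] → X
    (8,2)@(17, 5): e=[11,4,91] → X
    (9,2)@(19, 5): e=[9,-16,113] → .
    (4,3)@(9, 7): e=[39,72,-5] → .
    (5,3)@(11, 7): e=[37,52,17] → X
    (8,3)@(17, 7): e=[31,-8,83] → .
    (5,4)@(11, 9): e=[57,40,9] → X
    (7,4)@(15, 9): e=[53,0,53] → X  [on edge]
    (8,4)@(17, 9): e=[51,-20,75] → .
    (4,9)@(9, 19): e=[159,0,-53] → .  [on edge]
  covered (13 px):
    . . . . . . . . . .
    . . . . . . . . . .
    . . . . X X X X X .
    . . . . . X X X . .
    . . . . . X X X . .
    . . . . . X X . . .
    . . . . . . . . . .
    . . . . . . . . . .
    . . . . . . . . . .
    . . . . . . . . . .
    . . . . . . . . . .
    . . . . . . . . . .
T2:
  2·area = 92
  edge (10, 22)→(1, 18): d=(-9,-4) inclusive
  edge (1, 18)→(6, 10): d=(5,-8) inclusive
  edge (6, 10)→(10, 22): d=(4,12) inclusive
    (1,0)@(3, 1): e=[161,-69,0] → .  [on edge]
    (2,3)@(5, 7): e=[115,-23,0] → .  [on edge]
    (2,6)@(5, 13): e=[61,7,24] → X
    (3,6)@(7, 13): e=[69,23,0] → X  [on edge]
    (4,6)@(9, 13): e=[77,39,-24] → .
    (1,7)@(3, 15): e=[35,1,56] → X
    (4,7)@(9, 15): e=[59,49,-16] → .
    (1,8)@(3, 17): e=[17,11,64] → X
    (4,8)@(9, 17): e=[41,59,-8] → .
    (1,9)@(3, 19): e=[-1,21,72] → .
    (2,9)@(5, 19): e=[7,37,48] → X
    (4,9)@(9, 19): e=[23,69,0] → X  [on edge]
  covered (12 px):
    . . . . . . . . . .
    . . . . . . . . . .
    . . . . . . . . . .
    . . . . . . . . . .
    . . . . . . . . . .
    . . . . . . . . . .
    . . X X . . . . . .
    . X X X . . . . . .
    . X X X . . . . . .
    . . X X X . . . . .
    . . . . X . . . . .
    . . . . . . . . . .
T3:
  2·area = 52  (B↔C swapped to make it positive)
  edge (16, 0)→(10, 8): d=(-6,8) inclusive
  edge (10, 8)→(2, 10): d=(-8,2) inclusive
  edge (2, 10)→(16, 0): d=(14,-10) inclusive
    (7,0)@(15, 1): e=[2,46,4] → X
    (8,0)@(17, 1): e=[-14,42,24] → .
    (6,1)@(13, 3): e=[6,34,12] → X
    (7,1)@(15, 3): e=[-10,30,32] → .
    (4,2)@(9, 5): e=[26,26,0] → X  [on edge]
    (5,2)@(11, 5): e=[10,22,20] → X
    (6,2)@(13, 5): e=[-6,18,40] → .
    (3,3)@(7, 7): e=[30,14,8] → X
    (5,3)@(11, 7): e=[-2,6,48] → .
    (2,4)@(5, 9): e=[34,2,16] → X
    (3,4)@(7, 9): e=[18,-2,36] → .
    (4,4)@(9, 9): e=[2,-6,56] → .
  covered (7 px):
    . . . . . . . X . .
    . . . . . . X . . .
    . . . . X X . . . .
    . . . X X . . . . .
    . . X . . . . . . .
    . . . . . . . . . .
    . . . . . . . . . .
    . . . . . . . . . .
    . . . . . . . . . .
    . . . . . . . . . .
    . . . . . . . . . .
    . . . . . . . . . .

Final: 40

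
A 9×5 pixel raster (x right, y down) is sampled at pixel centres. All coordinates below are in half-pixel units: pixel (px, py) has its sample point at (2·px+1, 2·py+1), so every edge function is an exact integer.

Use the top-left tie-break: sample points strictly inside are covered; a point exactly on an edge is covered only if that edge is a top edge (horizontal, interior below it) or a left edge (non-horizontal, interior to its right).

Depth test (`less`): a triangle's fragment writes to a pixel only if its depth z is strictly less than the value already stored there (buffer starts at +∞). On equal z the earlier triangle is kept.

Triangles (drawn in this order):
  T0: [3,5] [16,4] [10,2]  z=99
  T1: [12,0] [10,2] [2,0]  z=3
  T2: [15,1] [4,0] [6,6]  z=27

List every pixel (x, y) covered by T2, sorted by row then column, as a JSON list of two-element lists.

T0:
  2·area = 32  (B↔C swapped to make it positive)
  edge (3, 5)→(10, 2): d=(7,-3) top-left  bias=+0
  edge (10, 2)→(16, 4): d=(6,2) right/bottom  bias=-1
  edge (16, 4)→(3, 5): d=(-13,1) right/bottom  bias=-1
    (3,0)@(7, 1): e=[-16,0,48] → ·  [on edge]
    (4,1)@(9, 3): e=[4,8,20] → #
    (5,1)@(11, 3): e=[10,4,18] → #
    (6,1)@(13, 3): e=[16,0,16] → ·  [on edge]
    (1,2)@(3, 5): e=[0,32,0] → ·  [on edge]
    (4,2)@(9, 5): e=[18,20,-6] → ·
    (5,2)@(11, 5): e=[24,16,-8] → ·
  covered (2 px):
    · · · · · · · · ·
    · · · · # # · · ·
    · · · · · · · · ·
    · · · · · · · · ·
    · · · · · · · · ·
T1:
  2·area = 20
  edge (12, 0)→(10, 2): d=(-2,2) right/bottom  bias=-1
  edge (10, 2)→(2, 0): d=(-8,-2) top-left  bias=+0
  edge (2, 0)→(12, 0): d=(10,0) top-left  bias=+0
    (3,0)@(7, 1): e=[8,2,10] → #
    (4,0)@(9, 1): e=[4,6,10] → #
    (5,0)@(11, 1): e=[0,10,10] → ·  [on edge]
    (3,1)@(7, 3): e=[4,-14,30] → ·
    (4,1)@(9, 3): e=[0,-10,30] → ·  [on edge]
    (3,2)@(7, 5): e=[0,-30,50] → ·  [on edge]
    (2,3)@(5, 7): e=[0,-50,70] → ·  [on edge]
    (1,4)@(3, 9): e=[0,-70,90] → ·  [on edge]
  covered (2 px):
    · · · # # · · · ·
    · · · · · · · · ·
    · · · · · · · · ·
    · · · · · · · · ·
    · · · · · · · · ·
T2:
  2·area = 64  (B↔C swapped to make it positive)
  edge (15, 1)→(6, 6): d=(-9,5) right/bottom  bias=-1
  edge (6, 6)→(4, 0): d=(-2,-6) top-left  bias=+0
  edge (4, 0)→(15, 1): d=(11,1) right/bottom  bias=-1
    (2,0)@(5, 1): e=[50,4,10] → #
    (3,0)@(7, 1): e=[40,16,8] → #
    (4,0)@(9, 1): e=[30,28,6] → #
    (5,0)@(11, 1): e=[20,40,4] → #
    (6,0)@(13, 1): e=[10,52,2] → #
    (7,0)@(15, 1): e=[0,64,0] → ·  [on edge]
    (2,1)@(5, 3): e=[32,0,32] → #  [on edge]
    (6,1)@(13, 3): e=[-8,48,24] → ·
    (2,2)@(5, 5): e=[14,-4,54] → ·
    (3,2)@(7, 5): e=[4,8,52] → #
    (4,2)@(9, 5): e=[-6,20,50] → ·
    (5,2)@(11, 5): e=[-16,32,48] → ·
    (3,4)@(7, 9): e=[-32,0,96] → ·  [on edge]
  covered (10 px):
    · · # # # # # · ·
    · · # # # # · · ·
    · · · # · · · · ·
    · · · · · · · · ·
    · · · · · · · · ·

Final: [[2,0],[3,0],[4,0],[5,0],[6,0],[2,1],[3,1],[4,1],[5,1],[3,2]]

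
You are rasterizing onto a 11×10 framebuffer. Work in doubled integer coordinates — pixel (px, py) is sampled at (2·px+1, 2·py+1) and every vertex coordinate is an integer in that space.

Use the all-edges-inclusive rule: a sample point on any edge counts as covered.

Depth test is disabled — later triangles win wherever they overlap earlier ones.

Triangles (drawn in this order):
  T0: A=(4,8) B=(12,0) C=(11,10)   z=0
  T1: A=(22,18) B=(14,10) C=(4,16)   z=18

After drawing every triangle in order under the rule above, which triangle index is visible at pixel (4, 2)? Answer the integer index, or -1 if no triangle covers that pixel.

T0:
  2·area = 72
  edge (4, 8)→(12, 0): d=(8,-8) inclusive
  edge (12, 0)→(11, 10): d=(-1,10) inclusive
  edge (11, 10)→(4, 8): d=(-7,-2) inclusive
    (5,0)@(11, 1): e=[0,9,63] → █  [on edge]
    (6,0)@(13, 1): e=[16,-11,67] → ·
    (4,1)@(9, 3): e=[0,27,45] → █  [on edge]
    (6,1)@(13, 3): e=[32,-13,53] → ·
    (3,2)@(7, 5): e=[0,45,27] → █  [on edge]
    (6,2)@(13, 5): e=[48,-15,39] → ·
    (2,3)@(5, 7): e=[0,63,9] → █  [on edge]
    (6,3)@(13, 7): e=[64,-17,25] → ·
    (1,4)@(3, 9): e=[0,81,-9] → ·  [on edge]
    (2,4)@(5, 9): e=[16,61,-5] → ·
    (3,4)@(7, 9): e=[32,41,-1] → ·
    (4,4)@(9, 9): e=[48,21,3] → █
    (0,5)@(1, 11): e=[0,99,-27] → ·  [on edge]
  covered (12 px):
    · · · · · █ · · · · ·
    · · · · █ █ · · · · ·
    · · · █ █ █ · · · · ·
    · · █ █ █ █ · · · · ·
    · · · · █ █ · · · · ·
    · · · · · · · · · · ·
    · · · · · · · · · · ·
    · · · · · · · · · · ·
    · · · · · · · · · · ·
    · · · · · · · · · · ·
T1:
  2·area = 128  (B↔C swapped to make it positive)
  edge (22, 18)→(4, 16): d=(-18,-2) inclusive
  edge (4, 16)→(14, 10): d=(10,-6) inclusive
  edge (14, 10)→(22, 18): d=(8,8) inclusive
    (2,0)@(5, 1): e=[272,-144,0] → ·  [on edge]
    (3,1)@(7, 3): e=[240,-112,0] → ·  [on edge]
    (4,2)@(9, 5): e=[208,-80,0] → ·  [on edge]
    (5,3)@(11, 7): e=[176,-48,0] → ·  [on edge]
    (9,3)@(19, 7): e=[192,0,-64] → ·  [on edge]
    (6,4)@(13, 9): e=[144,-16,0] → ·  [on edge]
    (6,5)@(13, 11): e=[108,4,16] → █
    (7,5)@(15, 11): e=[112,16,0] → █  [on edge]
    (8,5)@(17, 11): e=[116,28,-16] → ·
    (4,6)@(9, 13): e=[64,0,64] → █  [on edge]
    (5,6)@(11, 13): e=[68,12,48] → █
    (8,6)@(17, 13): e=[80,48,0] → █  [on edge]
    (9,7)@(19, 15): e=[48,80,0] → █  [on edge]
    (6,8)@(13, 17): e=[0,64,64] → █  [on edge]
    (10,8)@(21, 17): e=[16,112,0] → █  [on edge]
  covered (19 px):
    · · · · · · · · · · ·
    · · · · · · · · · · ·
    · · · · · · · · · · ·
    · · · · · · · · · · ·
    · · · · · · · · · · ·
    · · · · · · █ █ · · ·
    · · · · █ █ █ █ █ · ·
    · · · █ █ █ █ █ █ █ ·
    · · · · · · █ █ █ █ █
    · · · · · · · · · · ·

Z-buffer (winner per pixel, '.' = empty):
  . . . . . 0 . . . . .
  . . . . 0 0 . . . . .
  . . . 0 0 0 . . . . .
  . . 0 0 0 0 . . . . .
  . . . . 0 0 . . . . .
  . . . . . . 1 1 . . .
  . . . . 1 1 1 1 1 . .
  . . . 1 1 1 1 1 1 1 .
  . . . . . . 1 1 1 1 1
  . . . . . . . . . . .

Result: 0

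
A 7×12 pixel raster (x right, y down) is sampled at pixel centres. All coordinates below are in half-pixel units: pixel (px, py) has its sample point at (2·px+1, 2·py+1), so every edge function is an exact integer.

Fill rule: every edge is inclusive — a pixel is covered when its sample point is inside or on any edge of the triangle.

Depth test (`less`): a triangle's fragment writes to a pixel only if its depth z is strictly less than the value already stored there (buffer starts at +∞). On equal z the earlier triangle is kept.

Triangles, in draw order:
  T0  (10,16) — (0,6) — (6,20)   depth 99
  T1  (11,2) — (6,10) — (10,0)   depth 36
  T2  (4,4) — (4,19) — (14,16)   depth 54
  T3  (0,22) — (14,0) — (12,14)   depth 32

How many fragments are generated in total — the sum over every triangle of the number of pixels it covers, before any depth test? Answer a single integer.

T0:
  2·area = 80  (B↔C swapped to make it positive)
  edge (10, 16)→(6, 20): d=(-4,4) inclusive
  edge (6, 20)→(0, 6): d=(-6,-14) inclusive
  edge (0, 6)→(10, 16): d=(10,10) inclusive
    (0,3)@(1, 7): e=[72,8,0] → #  [on edge]
    (1,3)@(3, 7): e=[64,36,-20] → ·
    (0,4)@(1, 9): e=[64,-4,20] → ·
    (1,4)@(3, 9): e=[56,24,0] → #  [on edge]
    (2,4)@(5, 9): e=[48,52,-20] → ·
    (1,5)@(3, 11): e=[48,12,20] → #
    (2,5)@(5, 11): e=[40,40,0] → #  [on edge]
    (3,5)@(7, 11): e=[32,68,-20] → ·
    (1,6)@(3, 13): e=[40,0,40] → #  [on edge]
    (3,6)@(7, 13): e=[24,56,0] → #  [on edge]
    (4,6)@(9, 13): e=[16,84,-20] → ·
    (6,6)@(13, 13): e=[0,140,-60] → ·  [on edge]
    (4,7)@(9, 15): e=[8,72,0] → #  [on edge]
    (5,7)@(11, 15): e=[0,100,-20] → ·  [on edge]
    (4,8)@(9, 17): e=[0,60,20] → #  [on edge]
    (5,8)@(11, 17): e=[-8,88,0] → ·  [on edge]
    (3,9)@(7, 19): e=[0,20,60] → #  [on edge]
    (6,9)@(13, 19): e=[-24,104,0] → ·  [on edge]
    (2,10)@(5, 21): e=[0,-20,100] → ·  [on edge]
    (1,11)@(3, 23): e=[0,-60,140] → ·  [on edge]
  covered (14 px):
    · · · · · · ·
    · · · · · · ·
    · · · · · · ·
    # · · · · · ·
    · # · · · · ·
    · # # · · · ·
    · # # # · · ·
    · · # # # · ·
    · · # # # · ·
    · · · # · · ·
    · · · · · · ·
    · · · · · · ·
T1:
  2·area = 18
  edge (11, 2)→(6, 10): d=(-5,8) inclusive
  edge (6, 10)→(10, 0): d=(4,-10) inclusive
  edge (10, 0)→(11, 2): d=(1,2) inclusive
    (4,1)@(9, 3): e=[11,2,5] → #
    (5,1)@(11, 3): e=[-5,22,1] → ·
    (4,2)@(9, 5): e=[1,10,7] → #
    (5,2)@(11, 5): e=[-15,30,3] → ·
    (4,3)@(9, 7): e=[-9,18,9] → ·
  covered (2 px):
    · · · · · · ·
    · · · · # · ·
    · · · · # · ·
    · · · · · · ·
    · · · · · · ·
    · · · · · · ·
    · · · · · · ·
    · · · · · · ·
    · · · · · · ·
    · · · · · · ·
    · · · · · · ·
    · · · · · · ·
T2:
  2·area = 150  (B↔C swapped to make it positive)
  edge (4, 4)→(14, 16): d=(10,12) inclusive
  edge (14, 16)→(4, 19): d=(-10,3) inclusive
  edge (4, 19)→(4, 4): d=(0,-15) inclusive
    (2,3)@(5, 7): e=[18,117,15] → #
    (3,3)@(7, 7): e=[-6,111,45] → ·
    (2,4)@(5, 9): e=[38,97,15] → #
    (3,4)@(7, 9): e=[14,91,45] → #
    (4,4)@(9, 9): e=[-10,85,75] → ·
    (2,5)@(5, 11): e=[58,77,15] → #
    (4,5)@(9, 11): e=[10,65,75] → #
    (5,5)@(11, 11): e=[-14,59,105] → ·
    (2,6)@(5, 13): e=[78,57,15] → #
    (5,6)@(11, 13): e=[6,39,105] → #
    (6,6)@(13, 13): e=[-18,33,135] → ·
    (2,7)@(5, 15): e=[98,37,15] → #
  covered (18 px):
    · · · · · · ·
    · · · · · · ·
    · · · · · · ·
    · · # · · · ·
    · · # # · · ·
    · · # # # · ·
    · · # # # # ·
    · · # # # # #
    · · # # # · ·
    · · · · · · ·
    · · · · · · ·
    · · · · · · ·
T3:
  2·area = 152
  edge (0, 22)→(14, 0): d=(14,-22) inclusive
  edge (14, 0)→(12, 14): d=(-2,14) inclusive
  edge (12, 14)→(0, 22): d=(-12,8) inclusive
    (6,1)@(13, 3): e=[20,8,124] → #
    (5,2)@(11, 5): e=[4,32,116] → #
    (5,3)@(11, 7): e=[32,28,92] → #
    (6,3)@(13, 7): e=[76,0,76] → #  [on edge]
    (4,4)@(9, 9): e=[16,52,84] → #
    (6,4)@(13, 9): e=[104,-4,52] → ·
    (3,5)@(7, 11): e=[0,76,76] → #  [on edge]
    (6,5)@(13, 11): e=[132,-8,28] → ·
    (3,6)@(7, 13): e=[28,72,52] → #
    (6,6)@(13, 13): e=[160,-12,4] → ·
    (2,7)@(5, 15): e=[12,96,44] → #
    (5,7)@(11, 15): e=[144,12,-4] → ·
    (5,10)@(11, 21): e=[228,0,-76] → ·  [on edge]
  covered (20 px):
    · · · · · · ·
    · · · · · · #
    · · · · · # #
    · · · · · # #
    · · · · # # ·
    · · · # # # ·
    · · · # # # ·
    · · # # # · ·
    · · # # · · ·
    · # · · · · ·
    # · · · · · ·
    · · · · · · ·

Final: 54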